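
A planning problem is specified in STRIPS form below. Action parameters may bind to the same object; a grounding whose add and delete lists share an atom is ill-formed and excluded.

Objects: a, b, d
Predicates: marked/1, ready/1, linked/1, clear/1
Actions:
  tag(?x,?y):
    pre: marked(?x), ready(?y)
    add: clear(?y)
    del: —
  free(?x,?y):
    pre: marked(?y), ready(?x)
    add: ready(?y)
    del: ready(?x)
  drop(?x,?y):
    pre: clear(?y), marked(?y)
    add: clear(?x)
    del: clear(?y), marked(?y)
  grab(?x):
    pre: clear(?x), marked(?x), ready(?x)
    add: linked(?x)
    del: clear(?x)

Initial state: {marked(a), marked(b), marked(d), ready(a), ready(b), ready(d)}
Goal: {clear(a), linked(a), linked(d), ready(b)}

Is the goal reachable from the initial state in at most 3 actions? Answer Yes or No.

No

1. tag(a,a)  →  {clear(a), marked(a), marked(b), marked(d), ready(a), ready(b), ready(d)}
2. tag(a,d)  →  {clear(a), clear(d), marked(a), marked(b), marked(d), ready(a), ready(b), ready(d)}
3. grab(a)  →  {clear(d), linked(a), marked(a), marked(b), marked(d), ready(a), ready(b), ready(d)}
4. tag(a,a)  →  {clear(a), clear(d), linked(a), marked(a), marked(b), marked(d), ready(a), ready(b), ready(d)}
5. grab(d)  →  {clear(a), linked(a), linked(d), marked(a), marked(b), marked(d), ready(a), ready(b), ready(d)}
optimal plan length = 5; 5 > 3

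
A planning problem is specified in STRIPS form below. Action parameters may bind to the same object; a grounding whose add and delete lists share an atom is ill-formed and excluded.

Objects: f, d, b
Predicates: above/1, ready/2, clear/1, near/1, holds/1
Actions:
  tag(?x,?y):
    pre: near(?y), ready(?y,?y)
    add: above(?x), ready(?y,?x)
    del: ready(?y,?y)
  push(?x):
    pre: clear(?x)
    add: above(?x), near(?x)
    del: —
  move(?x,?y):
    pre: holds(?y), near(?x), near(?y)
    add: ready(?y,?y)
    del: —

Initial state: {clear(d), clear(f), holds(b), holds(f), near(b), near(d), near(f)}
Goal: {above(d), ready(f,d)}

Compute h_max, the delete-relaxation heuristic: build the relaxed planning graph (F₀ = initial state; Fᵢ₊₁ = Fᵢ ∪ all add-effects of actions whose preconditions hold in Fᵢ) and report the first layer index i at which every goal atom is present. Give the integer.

F0 = init (7 atoms)
F1 = F0 ∪ {above(d), above(f), ready(b,b), ready(f,f)}  (11 atoms)
F2 = F1 ∪ {above(b), ready(b,d), ready(b,f), ready(f,b), ready(f,d)}  (16 atoms)
goal ⊆ F2  ⇒  h_max = 2

2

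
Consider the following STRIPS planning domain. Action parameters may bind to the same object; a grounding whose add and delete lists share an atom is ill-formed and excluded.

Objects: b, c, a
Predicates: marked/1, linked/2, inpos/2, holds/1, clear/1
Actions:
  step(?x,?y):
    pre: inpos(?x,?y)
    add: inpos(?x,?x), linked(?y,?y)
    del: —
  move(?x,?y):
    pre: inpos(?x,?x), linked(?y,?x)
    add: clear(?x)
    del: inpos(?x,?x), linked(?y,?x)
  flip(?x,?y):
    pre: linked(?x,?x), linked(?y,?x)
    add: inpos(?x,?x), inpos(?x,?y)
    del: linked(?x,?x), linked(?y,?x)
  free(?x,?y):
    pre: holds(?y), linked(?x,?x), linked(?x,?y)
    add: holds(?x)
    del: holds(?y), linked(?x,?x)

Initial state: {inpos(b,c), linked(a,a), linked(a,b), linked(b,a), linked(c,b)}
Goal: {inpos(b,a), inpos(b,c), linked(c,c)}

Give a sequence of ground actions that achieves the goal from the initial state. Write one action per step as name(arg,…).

1. step(b,c)  →  {inpos(b,b), inpos(b,c), linked(a,a), linked(a,b), linked(b,a), linked(c,b), linked(c,c)}
2. step(b,b)  →  {inpos(b,b), inpos(b,c), linked(a,a), linked(a,b), linked(b,a), linked(b,b), linked(c,b), linked(c,c)}
3. flip(b,a)  →  {inpos(b,a), inpos(b,b), inpos(b,c), linked(a,a), linked(b,a), linked(c,b), linked(c,c)}

step(b,c); step(b,b); flip(b,a)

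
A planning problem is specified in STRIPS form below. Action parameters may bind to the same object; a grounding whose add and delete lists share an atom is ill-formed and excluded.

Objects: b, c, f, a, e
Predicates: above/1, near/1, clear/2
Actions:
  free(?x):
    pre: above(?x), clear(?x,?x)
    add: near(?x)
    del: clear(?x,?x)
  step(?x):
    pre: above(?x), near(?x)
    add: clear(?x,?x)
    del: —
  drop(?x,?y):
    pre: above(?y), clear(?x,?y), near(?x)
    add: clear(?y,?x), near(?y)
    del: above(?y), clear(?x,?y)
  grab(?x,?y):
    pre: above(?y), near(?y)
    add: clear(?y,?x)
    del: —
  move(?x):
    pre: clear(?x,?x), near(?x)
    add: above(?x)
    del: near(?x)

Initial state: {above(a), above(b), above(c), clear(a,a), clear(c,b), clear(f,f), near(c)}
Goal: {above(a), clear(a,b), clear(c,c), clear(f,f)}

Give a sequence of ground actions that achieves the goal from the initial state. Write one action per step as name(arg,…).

free(a); step(c); grab(b,a)

1. free(a)  →  {above(a), above(b), above(c), clear(c,b), clear(f,f), near(a), near(c)}
2. step(c)  →  {above(a), above(b), above(c), clear(c,b), clear(c,c), clear(f,f), near(a), near(c)}
3. grab(b,a)  →  {above(a), above(b), above(c), clear(a,b), clear(c,b), clear(c,c), clear(f,f), near(a), near(c)}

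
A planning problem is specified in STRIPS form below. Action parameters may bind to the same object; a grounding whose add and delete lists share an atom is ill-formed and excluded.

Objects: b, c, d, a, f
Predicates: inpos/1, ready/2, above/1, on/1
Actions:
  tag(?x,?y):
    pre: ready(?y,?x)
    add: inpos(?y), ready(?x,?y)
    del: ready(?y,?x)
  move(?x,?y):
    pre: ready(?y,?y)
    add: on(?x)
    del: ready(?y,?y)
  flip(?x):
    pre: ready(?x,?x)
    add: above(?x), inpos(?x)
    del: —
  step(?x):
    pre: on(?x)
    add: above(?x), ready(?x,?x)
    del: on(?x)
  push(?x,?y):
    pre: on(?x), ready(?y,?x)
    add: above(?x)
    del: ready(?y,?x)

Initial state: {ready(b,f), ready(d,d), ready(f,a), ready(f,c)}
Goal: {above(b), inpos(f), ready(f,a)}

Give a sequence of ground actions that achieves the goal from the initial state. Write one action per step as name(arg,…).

tag(c,f); move(b,d); step(b)

1. tag(c,f)  →  {inpos(f), ready(b,f), ready(c,f), ready(d,d), ready(f,a)}
2. move(b,d)  →  {inpos(f), on(b), ready(b,f), ready(c,f), ready(f,a)}
3. step(b)  →  {above(b), inpos(f), ready(b,b), ready(b,f), ready(c,f), ready(f,a)}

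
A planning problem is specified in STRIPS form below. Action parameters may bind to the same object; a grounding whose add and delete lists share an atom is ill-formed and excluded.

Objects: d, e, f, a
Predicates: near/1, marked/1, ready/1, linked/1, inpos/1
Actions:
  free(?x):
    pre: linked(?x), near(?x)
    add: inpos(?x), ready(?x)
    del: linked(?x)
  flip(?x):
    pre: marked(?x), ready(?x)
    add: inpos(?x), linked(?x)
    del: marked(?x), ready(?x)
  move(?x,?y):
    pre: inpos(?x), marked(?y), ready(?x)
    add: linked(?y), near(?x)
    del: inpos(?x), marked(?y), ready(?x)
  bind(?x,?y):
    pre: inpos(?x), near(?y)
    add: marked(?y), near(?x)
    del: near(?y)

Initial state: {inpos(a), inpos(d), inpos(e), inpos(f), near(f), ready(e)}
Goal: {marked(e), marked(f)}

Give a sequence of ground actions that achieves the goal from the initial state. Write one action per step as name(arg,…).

bind(e,f); bind(d,e)

1. bind(e,f)  →  {inpos(a), inpos(d), inpos(e), inpos(f), marked(f), near(e), ready(e)}
2. bind(d,e)  →  {inpos(a), inpos(d), inpos(e), inpos(f), marked(e), marked(f), near(d), ready(e)}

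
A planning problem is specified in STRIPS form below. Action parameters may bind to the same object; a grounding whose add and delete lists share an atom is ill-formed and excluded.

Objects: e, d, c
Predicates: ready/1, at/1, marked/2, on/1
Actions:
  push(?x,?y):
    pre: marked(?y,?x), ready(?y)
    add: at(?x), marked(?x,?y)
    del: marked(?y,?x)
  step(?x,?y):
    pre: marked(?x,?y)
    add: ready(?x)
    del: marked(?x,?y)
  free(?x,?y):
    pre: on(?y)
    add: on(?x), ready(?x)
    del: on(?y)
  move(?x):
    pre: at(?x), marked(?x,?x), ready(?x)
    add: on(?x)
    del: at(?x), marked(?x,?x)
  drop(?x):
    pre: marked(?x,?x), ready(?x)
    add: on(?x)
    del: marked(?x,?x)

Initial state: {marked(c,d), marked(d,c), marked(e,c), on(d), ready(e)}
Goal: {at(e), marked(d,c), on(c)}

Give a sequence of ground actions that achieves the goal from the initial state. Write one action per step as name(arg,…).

push(c,e); free(c,d); push(e,c)

1. push(c,e)  →  {at(c), marked(c,d), marked(c,e), marked(d,c), on(d), ready(e)}
2. free(c,d)  →  {at(c), marked(c,d), marked(c,e), marked(d,c), on(c), ready(c), ready(e)}
3. push(e,c)  →  {at(c), at(e), marked(c,d), marked(d,c), marked(e,c), on(c), ready(c), ready(e)}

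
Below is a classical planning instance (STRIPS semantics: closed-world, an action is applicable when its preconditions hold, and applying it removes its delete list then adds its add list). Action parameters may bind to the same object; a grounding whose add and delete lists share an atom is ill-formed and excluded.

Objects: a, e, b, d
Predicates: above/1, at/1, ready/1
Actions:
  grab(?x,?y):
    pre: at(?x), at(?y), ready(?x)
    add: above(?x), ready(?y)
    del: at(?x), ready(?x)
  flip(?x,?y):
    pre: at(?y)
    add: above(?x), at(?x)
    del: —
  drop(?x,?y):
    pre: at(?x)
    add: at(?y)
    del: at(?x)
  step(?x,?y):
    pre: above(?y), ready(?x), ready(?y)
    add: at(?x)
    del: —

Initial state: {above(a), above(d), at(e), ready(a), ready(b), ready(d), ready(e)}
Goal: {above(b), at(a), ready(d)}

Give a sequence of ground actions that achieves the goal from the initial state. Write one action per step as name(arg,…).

1. flip(a,e)  →  {above(a), above(d), at(a), at(e), ready(a), ready(b), ready(d), ready(e)}
2. flip(b,a)  →  {above(a), above(b), above(d), at(a), at(b), at(e), ready(a), ready(b), ready(d), ready(e)}

flip(a,e); flip(b,a)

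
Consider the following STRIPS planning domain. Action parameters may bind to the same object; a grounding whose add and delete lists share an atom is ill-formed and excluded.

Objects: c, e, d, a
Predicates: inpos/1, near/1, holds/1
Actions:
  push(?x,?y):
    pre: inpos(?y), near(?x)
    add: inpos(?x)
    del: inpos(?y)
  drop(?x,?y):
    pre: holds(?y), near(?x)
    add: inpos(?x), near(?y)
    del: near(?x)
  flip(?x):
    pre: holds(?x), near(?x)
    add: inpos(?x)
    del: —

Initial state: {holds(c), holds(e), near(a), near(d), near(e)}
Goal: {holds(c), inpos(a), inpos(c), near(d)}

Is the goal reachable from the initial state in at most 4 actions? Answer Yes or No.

Yes

1. drop(a,c)  →  {holds(c), holds(e), inpos(a), near(c), near(d), near(e)}
2. drop(c,e)  →  {holds(c), holds(e), inpos(a), inpos(c), near(d), near(e)}
optimal plan length = 2; 2 ≤ 4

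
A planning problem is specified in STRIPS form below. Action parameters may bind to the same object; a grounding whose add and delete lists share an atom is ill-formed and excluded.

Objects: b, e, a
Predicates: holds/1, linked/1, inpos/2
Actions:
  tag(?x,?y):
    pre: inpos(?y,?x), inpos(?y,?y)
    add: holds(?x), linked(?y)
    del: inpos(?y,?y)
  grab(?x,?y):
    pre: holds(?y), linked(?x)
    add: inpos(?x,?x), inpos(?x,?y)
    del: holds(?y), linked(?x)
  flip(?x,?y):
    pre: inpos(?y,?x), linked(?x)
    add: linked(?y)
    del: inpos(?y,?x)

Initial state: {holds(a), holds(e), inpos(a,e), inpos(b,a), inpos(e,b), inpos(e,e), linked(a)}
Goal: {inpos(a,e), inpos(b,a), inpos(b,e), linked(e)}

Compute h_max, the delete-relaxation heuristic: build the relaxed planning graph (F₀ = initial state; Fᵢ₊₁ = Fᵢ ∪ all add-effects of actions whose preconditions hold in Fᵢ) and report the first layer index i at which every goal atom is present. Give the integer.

F0 = init (7 atoms)
F1 = F0 ∪ {holds(b), inpos(a,a), linked(b), linked(e)}  (11 atoms)
F2 = F1 ∪ {inpos(a,b), inpos(b,b), inpos(b,e), inpos(e,a)}  (15 atoms)
goal ⊆ F2  ⇒  h_max = 2

2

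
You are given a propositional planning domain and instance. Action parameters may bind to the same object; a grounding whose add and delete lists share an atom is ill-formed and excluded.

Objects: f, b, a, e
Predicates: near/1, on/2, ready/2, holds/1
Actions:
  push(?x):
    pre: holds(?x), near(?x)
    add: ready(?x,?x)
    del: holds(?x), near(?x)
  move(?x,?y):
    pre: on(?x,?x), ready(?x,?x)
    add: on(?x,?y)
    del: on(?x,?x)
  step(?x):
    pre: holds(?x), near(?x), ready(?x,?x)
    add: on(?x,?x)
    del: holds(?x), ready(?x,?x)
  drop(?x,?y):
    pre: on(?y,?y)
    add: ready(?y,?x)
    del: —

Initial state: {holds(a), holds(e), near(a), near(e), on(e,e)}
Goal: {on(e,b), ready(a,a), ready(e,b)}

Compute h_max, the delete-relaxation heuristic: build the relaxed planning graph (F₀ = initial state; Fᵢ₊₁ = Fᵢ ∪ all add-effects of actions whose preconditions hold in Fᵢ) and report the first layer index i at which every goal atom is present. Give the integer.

F0 = init (5 atoms)
F1 = F0 ∪ {ready(a,a), ready(e,a), ready(e,b), ready(e,e), ready(e,f)}  (10 atoms)
F2 = F1 ∪ {on(a,a), on(e,a), on(e,b), on(e,f)}  (14 atoms)
goal ⊆ F2  ⇒  h_max = 2

2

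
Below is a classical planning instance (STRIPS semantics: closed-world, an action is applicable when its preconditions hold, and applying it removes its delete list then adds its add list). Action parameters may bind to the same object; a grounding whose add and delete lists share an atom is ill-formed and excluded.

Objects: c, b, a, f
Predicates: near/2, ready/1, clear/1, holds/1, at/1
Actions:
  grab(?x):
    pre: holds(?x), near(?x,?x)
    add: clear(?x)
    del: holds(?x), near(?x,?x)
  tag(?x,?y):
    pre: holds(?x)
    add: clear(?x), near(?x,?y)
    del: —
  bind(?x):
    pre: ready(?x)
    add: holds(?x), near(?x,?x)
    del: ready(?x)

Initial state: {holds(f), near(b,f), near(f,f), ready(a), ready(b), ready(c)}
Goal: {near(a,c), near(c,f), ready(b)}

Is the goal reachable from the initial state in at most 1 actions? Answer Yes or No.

1. bind(c)  →  {holds(c), holds(f), near(b,f), near(c,c), near(f,f), ready(a), ready(b)}
2. tag(c,f)  →  {clear(c), holds(c), holds(f), near(b,f), near(c,c), near(c,f), near(f,f), ready(a), ready(b)}
3. bind(a)  →  {clear(c), holds(a), holds(c), holds(f), near(a,a), near(b,f), near(c,c), near(c,f), near(f,f), ready(b)}
4. tag(a,c)  →  {clear(a), clear(c), holds(a), holds(c), holds(f), near(a,a), near(a,c), near(b,f), near(c,c), near(c,f), near(f,f), ready(b)}
optimal plan length = 4; 4 > 1

No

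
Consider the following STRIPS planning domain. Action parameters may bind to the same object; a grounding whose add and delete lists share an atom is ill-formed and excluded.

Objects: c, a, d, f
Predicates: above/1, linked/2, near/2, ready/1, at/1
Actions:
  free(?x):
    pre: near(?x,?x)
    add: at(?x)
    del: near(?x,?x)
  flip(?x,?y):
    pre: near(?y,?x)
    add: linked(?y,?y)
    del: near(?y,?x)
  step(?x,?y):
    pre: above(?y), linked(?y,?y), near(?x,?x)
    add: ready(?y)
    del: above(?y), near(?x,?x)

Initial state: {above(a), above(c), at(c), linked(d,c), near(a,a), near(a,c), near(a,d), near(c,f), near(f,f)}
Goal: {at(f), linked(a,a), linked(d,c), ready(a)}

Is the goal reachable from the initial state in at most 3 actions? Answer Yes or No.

Yes

1. free(f)  →  {above(a), above(c), at(c), at(f), linked(d,c), near(a,a), near(a,c), near(a,d), near(c,f)}
2. flip(c,a)  →  {above(a), above(c), at(c), at(f), linked(a,a), linked(d,c), near(a,a), near(a,d), near(c,f)}
3. step(a,a)  →  {above(c), at(c), at(f), linked(a,a), linked(d,c), near(a,d), near(c,f), ready(a)}
optimal plan length = 3; 3 ≤ 3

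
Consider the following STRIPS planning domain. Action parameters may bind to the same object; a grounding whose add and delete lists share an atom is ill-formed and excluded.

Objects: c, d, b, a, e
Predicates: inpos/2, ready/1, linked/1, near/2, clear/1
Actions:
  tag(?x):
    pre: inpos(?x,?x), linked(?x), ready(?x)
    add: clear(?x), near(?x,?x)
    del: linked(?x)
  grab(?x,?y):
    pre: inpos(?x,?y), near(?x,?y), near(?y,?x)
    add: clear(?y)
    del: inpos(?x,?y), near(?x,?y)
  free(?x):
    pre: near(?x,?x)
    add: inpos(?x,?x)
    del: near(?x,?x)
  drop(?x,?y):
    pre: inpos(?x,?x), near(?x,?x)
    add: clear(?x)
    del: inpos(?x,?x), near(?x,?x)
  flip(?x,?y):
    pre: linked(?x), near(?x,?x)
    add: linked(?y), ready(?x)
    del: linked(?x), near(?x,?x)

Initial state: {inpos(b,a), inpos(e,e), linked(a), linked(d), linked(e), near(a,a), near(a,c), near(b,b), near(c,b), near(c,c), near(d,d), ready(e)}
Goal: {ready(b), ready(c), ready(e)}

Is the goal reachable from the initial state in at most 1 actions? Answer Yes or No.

1. flip(d,c)  →  {inpos(b,a), inpos(e,e), linked(a), linked(c), linked(e), near(a,a), near(a,c), near(b,b), near(c,b), near(c,c), ready(d), ready(e)}
2. flip(c,b)  →  {inpos(b,a), inpos(e,e), linked(a), linked(b), linked(e), near(a,a), near(a,c), near(b,b), near(c,b), ready(c), ready(d), ready(e)}
3. flip(b,c)  →  {inpos(b,a), inpos(e,e), linked(a), linked(c), linked(e), near(a,a), near(a,c), near(c,b), ready(b), ready(c), ready(d), ready(e)}
optimal plan length = 3; 3 > 1

No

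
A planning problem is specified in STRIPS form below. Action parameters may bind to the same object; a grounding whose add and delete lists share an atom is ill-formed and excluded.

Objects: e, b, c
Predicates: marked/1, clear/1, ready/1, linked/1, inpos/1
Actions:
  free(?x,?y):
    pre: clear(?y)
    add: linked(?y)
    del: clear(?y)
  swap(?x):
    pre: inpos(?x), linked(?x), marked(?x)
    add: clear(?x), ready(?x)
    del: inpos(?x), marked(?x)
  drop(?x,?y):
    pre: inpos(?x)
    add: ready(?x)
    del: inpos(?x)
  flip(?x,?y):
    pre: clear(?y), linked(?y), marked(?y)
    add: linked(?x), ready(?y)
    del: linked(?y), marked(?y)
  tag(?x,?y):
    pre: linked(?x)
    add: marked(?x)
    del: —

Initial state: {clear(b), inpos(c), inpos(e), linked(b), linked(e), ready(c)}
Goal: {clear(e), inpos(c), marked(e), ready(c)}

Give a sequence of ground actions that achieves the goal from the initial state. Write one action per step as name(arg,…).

tag(e,e); swap(e); tag(e,e)

1. tag(e,e)  →  {clear(b), inpos(c), inpos(e), linked(b), linked(e), marked(e), ready(c)}
2. swap(e)  →  {clear(b), clear(e), inpos(c), linked(b), linked(e), ready(c), ready(e)}
3. tag(e,e)  →  {clear(b), clear(e), inpos(c), linked(b), linked(e), marked(e), ready(c), ready(e)}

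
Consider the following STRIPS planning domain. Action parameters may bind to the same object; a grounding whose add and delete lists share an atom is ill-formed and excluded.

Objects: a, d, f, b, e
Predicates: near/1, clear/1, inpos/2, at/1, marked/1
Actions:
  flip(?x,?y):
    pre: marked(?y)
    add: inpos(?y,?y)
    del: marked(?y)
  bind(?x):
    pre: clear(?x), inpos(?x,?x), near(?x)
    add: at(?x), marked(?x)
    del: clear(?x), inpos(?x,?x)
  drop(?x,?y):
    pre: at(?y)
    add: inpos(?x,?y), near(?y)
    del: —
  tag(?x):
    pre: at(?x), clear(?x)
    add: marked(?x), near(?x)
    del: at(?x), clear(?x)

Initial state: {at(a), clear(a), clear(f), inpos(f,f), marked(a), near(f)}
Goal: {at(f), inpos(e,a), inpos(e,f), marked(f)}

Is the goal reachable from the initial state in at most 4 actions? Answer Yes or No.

1. bind(f)  →  {at(a), at(f), clear(a), marked(a), marked(f), near(f)}
2. drop(e,a)  →  {at(a), at(f), clear(a), inpos(e,a), marked(a), marked(f), near(a), near(f)}
3. drop(e,f)  →  {at(a), at(f), clear(a), inpos(e,a), inpos(e,f), marked(a), marked(f), near(a), near(f)}
optimal plan length = 3; 3 ≤ 4

Yes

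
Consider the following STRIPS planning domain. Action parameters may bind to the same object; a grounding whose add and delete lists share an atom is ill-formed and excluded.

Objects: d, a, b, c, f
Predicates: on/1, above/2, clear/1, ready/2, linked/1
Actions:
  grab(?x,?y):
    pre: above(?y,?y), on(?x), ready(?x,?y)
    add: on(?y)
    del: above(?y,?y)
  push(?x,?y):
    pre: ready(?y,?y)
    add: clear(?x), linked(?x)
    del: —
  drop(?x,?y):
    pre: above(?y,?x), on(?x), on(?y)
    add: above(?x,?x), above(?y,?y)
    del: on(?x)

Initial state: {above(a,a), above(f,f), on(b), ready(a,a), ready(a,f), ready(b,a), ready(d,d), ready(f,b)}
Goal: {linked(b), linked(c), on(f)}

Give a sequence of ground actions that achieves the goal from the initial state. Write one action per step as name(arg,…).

1. grab(b,a)  →  {above(f,f), on(a), on(b), ready(a,a), ready(a,f), ready(b,a), ready(d,d), ready(f,b)}
2. grab(a,f)  →  {on(a), on(b), on(f), ready(a,a), ready(a,f), ready(b,a), ready(d,d), ready(f,b)}
3. push(b,d)  →  {clear(b), linked(b), on(a), on(b), on(f), ready(a,a), ready(a,f), ready(b,a), ready(d,d), ready(f,b)}
4. push(c,d)  →  {clear(b), clear(c), linked(b), linked(c), on(a), on(b), on(f), ready(a,a), ready(a,f), ready(b,a), ready(d,d), ready(f,b)}

grab(b,a); grab(a,f); push(b,d); push(c,d)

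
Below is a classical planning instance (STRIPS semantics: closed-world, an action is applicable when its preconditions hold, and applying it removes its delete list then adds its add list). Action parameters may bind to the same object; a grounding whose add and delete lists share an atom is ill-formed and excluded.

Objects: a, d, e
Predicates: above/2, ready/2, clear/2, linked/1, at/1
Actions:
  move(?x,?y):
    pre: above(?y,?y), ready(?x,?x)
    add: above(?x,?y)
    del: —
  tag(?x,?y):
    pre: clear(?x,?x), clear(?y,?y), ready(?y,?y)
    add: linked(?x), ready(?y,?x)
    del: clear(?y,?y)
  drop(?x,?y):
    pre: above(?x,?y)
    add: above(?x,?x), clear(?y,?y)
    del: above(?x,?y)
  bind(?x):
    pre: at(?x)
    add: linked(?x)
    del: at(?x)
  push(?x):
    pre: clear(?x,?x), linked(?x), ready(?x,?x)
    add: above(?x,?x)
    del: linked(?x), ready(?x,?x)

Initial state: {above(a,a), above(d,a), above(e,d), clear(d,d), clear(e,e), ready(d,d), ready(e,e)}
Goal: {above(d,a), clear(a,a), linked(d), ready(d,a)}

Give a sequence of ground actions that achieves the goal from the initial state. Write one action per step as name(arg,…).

move(e,a); tag(d,e); drop(e,a); tag(a,d)

1. move(e,a)  →  {above(a,a), above(d,a), above(e,a), above(e,d), clear(d,d), clear(e,e), ready(d,d), ready(e,e)}
2. tag(d,e)  →  {above(a,a), above(d,a), above(e,a), above(e,d), clear(d,d), linked(d), ready(d,d), ready(e,d), ready(e,e)}
3. drop(e,a)  →  {above(a,a), above(d,a), above(e,d), above(e,e), clear(a,a), clear(d,d), linked(d), ready(d,d), ready(e,d), ready(e,e)}
4. tag(a,d)  →  {above(a,a), above(d,a), above(e,d), above(e,e), clear(a,a), linked(a), linked(d), ready(d,a), ready(d,d), ready(e,d), ready(e,e)}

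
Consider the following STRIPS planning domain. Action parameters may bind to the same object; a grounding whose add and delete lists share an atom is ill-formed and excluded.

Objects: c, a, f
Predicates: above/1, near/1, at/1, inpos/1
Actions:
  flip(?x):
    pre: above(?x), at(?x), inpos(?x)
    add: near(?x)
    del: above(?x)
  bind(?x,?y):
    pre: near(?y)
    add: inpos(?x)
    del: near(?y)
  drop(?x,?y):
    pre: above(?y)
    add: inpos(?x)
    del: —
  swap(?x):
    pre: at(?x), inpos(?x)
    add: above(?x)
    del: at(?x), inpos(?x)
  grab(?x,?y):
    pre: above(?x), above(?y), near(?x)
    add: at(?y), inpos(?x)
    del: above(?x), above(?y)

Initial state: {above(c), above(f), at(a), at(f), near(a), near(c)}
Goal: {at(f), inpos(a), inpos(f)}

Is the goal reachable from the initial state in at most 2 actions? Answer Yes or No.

1. bind(a,c)  →  {above(c), above(f), at(a), at(f), inpos(a), near(a)}
2. bind(f,a)  →  {above(c), above(f), at(a), at(f), inpos(a), inpos(f)}
optimal plan length = 2; 2 ≤ 2

Yes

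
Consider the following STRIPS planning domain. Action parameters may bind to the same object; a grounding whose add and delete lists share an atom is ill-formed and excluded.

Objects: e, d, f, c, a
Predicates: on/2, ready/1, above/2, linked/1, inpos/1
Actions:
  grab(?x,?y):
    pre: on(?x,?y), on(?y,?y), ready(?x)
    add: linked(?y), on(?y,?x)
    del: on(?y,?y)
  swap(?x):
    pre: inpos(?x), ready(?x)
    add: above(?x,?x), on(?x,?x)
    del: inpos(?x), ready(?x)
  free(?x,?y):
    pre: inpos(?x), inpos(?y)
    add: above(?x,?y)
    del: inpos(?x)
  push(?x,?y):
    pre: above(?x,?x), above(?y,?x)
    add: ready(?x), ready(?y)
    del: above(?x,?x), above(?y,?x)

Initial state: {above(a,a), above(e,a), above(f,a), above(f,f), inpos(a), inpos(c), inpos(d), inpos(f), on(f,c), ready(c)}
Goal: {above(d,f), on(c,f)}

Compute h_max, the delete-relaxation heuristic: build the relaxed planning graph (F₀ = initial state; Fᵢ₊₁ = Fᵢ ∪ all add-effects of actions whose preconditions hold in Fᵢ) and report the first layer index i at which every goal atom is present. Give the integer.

2

F0 = init (10 atoms)
F1 = F0 ∪ {above(a,c), above(a,d), above(a,f), above(c,a), above(c,c), above(c,d), above(c,f), above(d,a), above(d,c), above(d,d), above(d,f), above(f,c), above(f,d), on(c,c), ready(a), ready(e), ready(f)}  (27 atoms)
F2 = F1 ∪ {linked(c), on(a,a), on(c,f), on(f,f), ready(d)}  (32 atoms)
goal ⊆ F2  ⇒  h_max = 2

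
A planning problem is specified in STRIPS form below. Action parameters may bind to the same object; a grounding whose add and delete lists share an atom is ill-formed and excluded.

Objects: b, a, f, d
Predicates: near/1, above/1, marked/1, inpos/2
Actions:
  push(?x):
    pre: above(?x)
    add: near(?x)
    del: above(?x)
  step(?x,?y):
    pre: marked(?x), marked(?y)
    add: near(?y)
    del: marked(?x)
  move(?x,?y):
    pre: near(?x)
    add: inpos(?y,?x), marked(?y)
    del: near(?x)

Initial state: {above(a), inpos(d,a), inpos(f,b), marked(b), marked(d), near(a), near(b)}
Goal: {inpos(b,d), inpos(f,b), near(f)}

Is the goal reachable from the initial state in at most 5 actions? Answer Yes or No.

Yes

1. step(b,d)  →  {above(a), inpos(d,a), inpos(f,b), marked(d), near(a), near(b), near(d)}
2. move(b,f)  →  {above(a), inpos(d,a), inpos(f,b), marked(d), marked(f), near(a), near(d)}
3. step(f,f)  →  {above(a), inpos(d,a), inpos(f,b), marked(d), near(a), near(d), near(f)}
4. move(d,b)  →  {above(a), inpos(b,d), inpos(d,a), inpos(f,b), marked(b), marked(d), near(a), near(f)}
optimal plan length = 4; 4 ≤ 5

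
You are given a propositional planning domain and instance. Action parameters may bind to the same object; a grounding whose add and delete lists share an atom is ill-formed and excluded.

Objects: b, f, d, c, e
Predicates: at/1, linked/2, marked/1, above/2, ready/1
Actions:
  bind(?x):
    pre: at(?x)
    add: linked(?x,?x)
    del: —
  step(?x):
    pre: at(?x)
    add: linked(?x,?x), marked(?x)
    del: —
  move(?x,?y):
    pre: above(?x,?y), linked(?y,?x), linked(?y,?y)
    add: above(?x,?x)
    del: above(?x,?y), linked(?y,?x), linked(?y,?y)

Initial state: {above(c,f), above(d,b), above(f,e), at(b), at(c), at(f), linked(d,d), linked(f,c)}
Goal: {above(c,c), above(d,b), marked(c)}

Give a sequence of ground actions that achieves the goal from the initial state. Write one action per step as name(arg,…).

bind(f); step(c); move(c,f)

1. bind(f)  →  {above(c,f), above(d,b), above(f,e), at(b), at(c), at(f), linked(d,d), linked(f,c), linked(f,f)}
2. step(c)  →  {above(c,f), above(d,b), above(f,e), at(b), at(c), at(f), linked(c,c), linked(d,d), linked(f,c), linked(f,f), marked(c)}
3. move(c,f)  →  {above(c,c), above(d,b), above(f,e), at(b), at(c), at(f), linked(c,c), linked(d,d), marked(c)}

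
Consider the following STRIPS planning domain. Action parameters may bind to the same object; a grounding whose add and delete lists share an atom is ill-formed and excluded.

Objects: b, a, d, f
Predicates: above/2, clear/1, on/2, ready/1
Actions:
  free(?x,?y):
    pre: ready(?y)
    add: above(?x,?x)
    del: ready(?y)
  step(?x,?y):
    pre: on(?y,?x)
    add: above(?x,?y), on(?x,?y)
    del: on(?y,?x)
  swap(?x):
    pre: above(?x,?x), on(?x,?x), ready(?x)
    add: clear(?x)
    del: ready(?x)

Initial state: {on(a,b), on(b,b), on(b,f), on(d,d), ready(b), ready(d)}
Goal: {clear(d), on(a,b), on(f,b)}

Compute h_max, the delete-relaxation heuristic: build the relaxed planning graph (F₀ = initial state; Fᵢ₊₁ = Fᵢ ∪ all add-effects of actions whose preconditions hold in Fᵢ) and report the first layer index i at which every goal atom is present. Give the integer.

2

F0 = init (6 atoms)
F1 = F0 ∪ {above(a,a), above(b,a), above(b,b), above(d,d), above(f,b), above(f,f), on(b,a), on(f,b)}  (14 atoms)
F2 = F1 ∪ {above(a,b), above(b,f), clear(b), clear(d)}  (18 atoms)
goal ⊆ F2  ⇒  h_max = 2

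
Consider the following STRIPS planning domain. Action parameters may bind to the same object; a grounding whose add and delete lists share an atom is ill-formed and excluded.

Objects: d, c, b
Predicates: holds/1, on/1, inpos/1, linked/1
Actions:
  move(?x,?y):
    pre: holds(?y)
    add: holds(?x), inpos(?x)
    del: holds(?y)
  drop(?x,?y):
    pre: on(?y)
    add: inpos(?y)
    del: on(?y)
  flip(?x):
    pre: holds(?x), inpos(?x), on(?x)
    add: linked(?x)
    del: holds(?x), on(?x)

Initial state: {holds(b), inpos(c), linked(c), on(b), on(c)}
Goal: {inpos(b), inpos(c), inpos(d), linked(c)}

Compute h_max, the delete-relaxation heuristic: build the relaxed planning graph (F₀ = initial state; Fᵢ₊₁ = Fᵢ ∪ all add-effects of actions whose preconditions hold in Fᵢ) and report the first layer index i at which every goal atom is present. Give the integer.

1

F0 = init (5 atoms)
F1 = F0 ∪ {holds(c), holds(d), inpos(b), inpos(d)}  (9 atoms)
goal ⊆ F1  ⇒  h_max = 1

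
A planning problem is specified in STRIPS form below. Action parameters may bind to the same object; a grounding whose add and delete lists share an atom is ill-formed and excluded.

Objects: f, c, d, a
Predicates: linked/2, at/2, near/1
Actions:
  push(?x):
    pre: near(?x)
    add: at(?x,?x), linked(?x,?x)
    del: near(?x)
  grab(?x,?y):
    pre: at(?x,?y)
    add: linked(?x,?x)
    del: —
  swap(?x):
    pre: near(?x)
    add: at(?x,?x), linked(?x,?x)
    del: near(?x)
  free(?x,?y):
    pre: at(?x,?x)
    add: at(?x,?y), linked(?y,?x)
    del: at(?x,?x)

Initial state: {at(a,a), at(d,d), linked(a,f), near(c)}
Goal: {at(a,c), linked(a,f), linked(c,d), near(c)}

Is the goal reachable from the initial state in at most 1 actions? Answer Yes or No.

1. free(d,c)  →  {at(a,a), at(d,c), linked(a,f), linked(c,d), near(c)}
2. free(a,c)  →  {at(a,c), at(d,c), linked(a,f), linked(c,a), linked(c,d), near(c)}
optimal plan length = 2; 2 > 1

No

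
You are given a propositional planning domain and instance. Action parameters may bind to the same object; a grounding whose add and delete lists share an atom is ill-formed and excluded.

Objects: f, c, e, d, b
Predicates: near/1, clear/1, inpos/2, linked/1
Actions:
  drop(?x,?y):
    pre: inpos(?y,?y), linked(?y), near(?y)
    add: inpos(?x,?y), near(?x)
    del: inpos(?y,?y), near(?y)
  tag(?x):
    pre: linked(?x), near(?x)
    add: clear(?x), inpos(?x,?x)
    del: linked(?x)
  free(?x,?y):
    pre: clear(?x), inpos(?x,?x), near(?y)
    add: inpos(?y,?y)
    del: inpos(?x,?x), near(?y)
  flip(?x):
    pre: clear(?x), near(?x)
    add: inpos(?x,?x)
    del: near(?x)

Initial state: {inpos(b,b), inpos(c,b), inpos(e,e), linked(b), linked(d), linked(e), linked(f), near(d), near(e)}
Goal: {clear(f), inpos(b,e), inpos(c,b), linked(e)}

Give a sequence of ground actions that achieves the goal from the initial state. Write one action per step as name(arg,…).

drop(b,e); drop(f,b); tag(f)

1. drop(b,e)  →  {inpos(b,b), inpos(b,e), inpos(c,b), linked(b), linked(d), linked(e), linked(f), near(b), near(d)}
2. drop(f,b)  →  {inpos(b,e), inpos(c,b), inpos(f,b), linked(b), linked(d), linked(e), linked(f), near(d), near(f)}
3. tag(f)  →  {clear(f), inpos(b,e), inpos(c,b), inpos(f,b), inpos(f,f), linked(b), linked(d), linked(e), near(d), near(f)}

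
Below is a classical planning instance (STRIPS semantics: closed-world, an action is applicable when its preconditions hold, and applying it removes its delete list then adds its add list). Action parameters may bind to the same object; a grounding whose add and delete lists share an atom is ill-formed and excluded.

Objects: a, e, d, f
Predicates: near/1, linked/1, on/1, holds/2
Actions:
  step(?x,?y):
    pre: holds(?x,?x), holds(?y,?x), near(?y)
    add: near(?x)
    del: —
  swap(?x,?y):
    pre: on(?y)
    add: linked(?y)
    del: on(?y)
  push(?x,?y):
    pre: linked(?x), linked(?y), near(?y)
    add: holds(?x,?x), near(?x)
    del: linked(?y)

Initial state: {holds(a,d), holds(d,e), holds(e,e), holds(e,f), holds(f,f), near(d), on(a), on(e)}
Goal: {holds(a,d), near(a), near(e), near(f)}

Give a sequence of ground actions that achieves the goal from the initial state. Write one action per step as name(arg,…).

1. step(e,d)  →  {holds(a,d), holds(d,e), holds(e,e), holds(e,f), holds(f,f), near(d), near(e), on(a), on(e)}
2. step(f,e)  →  {holds(a,d), holds(d,e), holds(e,e), holds(e,f), holds(f,f), near(d), near(e), near(f), on(a), on(e)}
3. swap(a,a)  →  {holds(a,d), holds(d,e), holds(e,e), holds(e,f), holds(f,f), linked(a), near(d), near(e), near(f), on(e)}
4. swap(a,e)  →  {holds(a,d), holds(d,e), holds(e,e), holds(e,f), holds(f,f), linked(a), linked(e), near(d), near(e), near(f)}
5. push(a,e)  →  {holds(a,a), holds(a,d), holds(d,e), holds(e,e), holds(e,f), holds(f,f), linked(a), near(a), near(d), near(e), near(f)}

step(e,d); step(f,e); swap(a,a); swap(a,e); push(a,e)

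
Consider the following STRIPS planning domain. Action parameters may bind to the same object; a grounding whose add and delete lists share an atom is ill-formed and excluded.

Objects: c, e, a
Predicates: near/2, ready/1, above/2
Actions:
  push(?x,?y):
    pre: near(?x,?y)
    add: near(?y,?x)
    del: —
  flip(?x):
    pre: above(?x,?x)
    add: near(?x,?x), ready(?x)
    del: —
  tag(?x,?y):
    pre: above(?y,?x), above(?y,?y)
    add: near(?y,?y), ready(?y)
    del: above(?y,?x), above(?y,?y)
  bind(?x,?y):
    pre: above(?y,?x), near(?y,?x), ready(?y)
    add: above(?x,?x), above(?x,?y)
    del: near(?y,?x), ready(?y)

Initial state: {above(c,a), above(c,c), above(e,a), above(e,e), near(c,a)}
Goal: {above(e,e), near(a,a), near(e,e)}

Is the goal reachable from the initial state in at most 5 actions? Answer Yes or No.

1. flip(c)  →  {above(c,a), above(c,c), above(e,a), above(e,e), near(c,a), near(c,c), ready(c)}
2. flip(e)  →  {above(c,a), above(c,c), above(e,a), above(e,e), near(c,a), near(c,c), near(e,e), ready(c), ready(e)}
3. bind(a,c)  →  {above(a,a), above(a,c), above(c,a), above(c,c), above(e,a), above(e,e), near(c,c), near(e,e), ready(e)}
4. flip(a)  →  {above(a,a), above(a,c), above(c,a), above(c,c), above(e,a), above(e,e), near(a,a), near(c,c), near(e,e), ready(a), ready(e)}
optimal plan length = 4; 4 ≤ 5

Yes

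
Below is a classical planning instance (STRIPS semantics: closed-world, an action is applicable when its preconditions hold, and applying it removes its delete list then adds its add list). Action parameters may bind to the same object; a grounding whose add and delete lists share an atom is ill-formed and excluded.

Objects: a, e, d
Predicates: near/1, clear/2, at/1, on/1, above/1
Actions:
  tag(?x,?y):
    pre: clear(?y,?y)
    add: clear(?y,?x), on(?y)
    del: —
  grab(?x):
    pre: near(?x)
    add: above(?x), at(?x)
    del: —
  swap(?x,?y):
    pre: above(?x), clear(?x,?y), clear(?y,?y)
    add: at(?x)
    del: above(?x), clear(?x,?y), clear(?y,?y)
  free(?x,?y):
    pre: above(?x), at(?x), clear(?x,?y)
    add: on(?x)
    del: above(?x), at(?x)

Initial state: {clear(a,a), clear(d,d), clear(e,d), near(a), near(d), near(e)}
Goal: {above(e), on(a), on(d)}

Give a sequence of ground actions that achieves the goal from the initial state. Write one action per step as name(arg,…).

1. tag(a,a)  →  {clear(a,a), clear(d,d), clear(e,d), near(a), near(d), near(e), on(a)}
2. tag(a,d)  →  {clear(a,a), clear(d,a), clear(d,d), clear(e,d), near(a), near(d), near(e), on(a), on(d)}
3. grab(e)  →  {above(e), at(e), clear(a,a), clear(d,a), clear(d,d), clear(e,d), near(a), near(d), near(e), on(a), on(d)}

tag(a,a); tag(a,d); grab(e)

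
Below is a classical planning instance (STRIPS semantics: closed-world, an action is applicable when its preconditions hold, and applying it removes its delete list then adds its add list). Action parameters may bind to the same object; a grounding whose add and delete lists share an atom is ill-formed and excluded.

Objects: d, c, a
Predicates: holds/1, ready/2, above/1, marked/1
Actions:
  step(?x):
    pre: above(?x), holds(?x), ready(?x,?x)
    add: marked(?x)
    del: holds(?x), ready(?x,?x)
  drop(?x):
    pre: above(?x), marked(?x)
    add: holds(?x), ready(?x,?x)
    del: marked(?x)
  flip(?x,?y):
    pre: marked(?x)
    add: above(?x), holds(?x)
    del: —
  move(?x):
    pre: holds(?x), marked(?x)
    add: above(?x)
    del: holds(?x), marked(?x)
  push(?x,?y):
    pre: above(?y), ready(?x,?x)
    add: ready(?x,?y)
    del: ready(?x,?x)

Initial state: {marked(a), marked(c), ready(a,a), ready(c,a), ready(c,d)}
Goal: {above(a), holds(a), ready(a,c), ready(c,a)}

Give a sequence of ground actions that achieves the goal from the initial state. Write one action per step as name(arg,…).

flip(c,d); flip(a,d); push(a,c)

1. flip(c,d)  →  {above(c), holds(c), marked(a), marked(c), ready(a,a), ready(c,a), ready(c,d)}
2. flip(a,d)  →  {above(a), above(c), holds(a), holds(c), marked(a), marked(c), ready(a,a), ready(c,a), ready(c,d)}
3. push(a,c)  →  {above(a), above(c), holds(a), holds(c), marked(a), marked(c), ready(a,c), ready(c,a), ready(c,d)}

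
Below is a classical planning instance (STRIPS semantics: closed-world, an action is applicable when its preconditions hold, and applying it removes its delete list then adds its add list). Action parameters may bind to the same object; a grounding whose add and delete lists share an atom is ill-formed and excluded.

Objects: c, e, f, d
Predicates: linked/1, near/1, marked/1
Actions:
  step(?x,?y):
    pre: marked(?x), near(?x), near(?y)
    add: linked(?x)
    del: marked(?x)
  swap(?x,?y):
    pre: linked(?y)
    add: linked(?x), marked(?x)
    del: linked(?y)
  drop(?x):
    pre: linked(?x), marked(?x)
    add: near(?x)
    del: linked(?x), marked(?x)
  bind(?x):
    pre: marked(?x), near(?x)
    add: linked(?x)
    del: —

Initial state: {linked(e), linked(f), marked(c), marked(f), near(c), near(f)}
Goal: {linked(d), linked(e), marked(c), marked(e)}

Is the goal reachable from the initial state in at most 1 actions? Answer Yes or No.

No

1. swap(d,e)  →  {linked(d), linked(f), marked(c), marked(d), marked(f), near(c), near(f)}
2. swap(e,f)  →  {linked(d), linked(e), marked(c), marked(d), marked(e), marked(f), near(c), near(f)}
optimal plan length = 2; 2 > 1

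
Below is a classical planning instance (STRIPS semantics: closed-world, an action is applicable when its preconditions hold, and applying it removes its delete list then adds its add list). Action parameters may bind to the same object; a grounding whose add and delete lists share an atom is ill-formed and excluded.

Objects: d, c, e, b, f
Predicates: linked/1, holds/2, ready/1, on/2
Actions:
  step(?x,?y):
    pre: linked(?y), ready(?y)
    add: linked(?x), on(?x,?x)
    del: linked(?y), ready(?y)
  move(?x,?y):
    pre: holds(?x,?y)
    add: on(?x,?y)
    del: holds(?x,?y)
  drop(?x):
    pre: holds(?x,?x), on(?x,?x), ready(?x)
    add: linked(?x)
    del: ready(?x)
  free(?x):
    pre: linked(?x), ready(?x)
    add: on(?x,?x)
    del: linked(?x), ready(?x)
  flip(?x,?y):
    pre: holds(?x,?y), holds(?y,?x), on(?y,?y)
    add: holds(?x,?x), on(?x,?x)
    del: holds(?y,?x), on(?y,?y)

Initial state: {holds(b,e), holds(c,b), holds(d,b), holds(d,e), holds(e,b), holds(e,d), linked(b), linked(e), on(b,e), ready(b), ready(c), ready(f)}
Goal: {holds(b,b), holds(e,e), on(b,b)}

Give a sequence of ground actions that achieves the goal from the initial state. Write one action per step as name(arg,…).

step(d,b); flip(e,d); flip(b,e)

1. step(d,b)  →  {holds(b,e), holds(c,b), holds(d,b), holds(d,e), holds(e,b), holds(e,d), linked(d), linked(e), on(b,e), on(d,d), ready(c), ready(f)}
2. flip(e,d)  →  {holds(b,e), holds(c,b), holds(d,b), holds(e,b), holds(e,d), holds(e,e), linked(d), linked(e), on(b,e), on(e,e), ready(c), ready(f)}
3. flip(b,e)  →  {holds(b,b), holds(b,e), holds(c,b), holds(d,b), holds(e,d), holds(e,e), linked(d), linked(e), on(b,b), on(b,e), ready(c), ready(f)}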